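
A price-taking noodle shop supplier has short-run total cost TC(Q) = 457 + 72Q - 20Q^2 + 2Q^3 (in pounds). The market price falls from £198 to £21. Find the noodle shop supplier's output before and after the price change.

MC = 72 - 40Q + 6Q^2; the shutdown threshold is min AVC = £22 (at Q = 5).
With P = £198 above the shutdown price, P = MC gives Q = 9.
At P = £21 < min AVC = £22, price no longer covers variable cost at any output, so the firm shuts down: Q = 0.

Output falls from 9 to 0 (the firm shuts down)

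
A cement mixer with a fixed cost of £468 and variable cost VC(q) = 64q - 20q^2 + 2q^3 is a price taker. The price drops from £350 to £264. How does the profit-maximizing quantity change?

MC = 64 - 40q + 6q^2; the shutdown threshold is min AVC = £14 (at q = 5).
With P = £350 above the shutdown price, P = MC gives q = 11.
At P = £264 ≥ min AVC, set P = MC: q = 10. The firm stays open but cuts output.

Output falls from 11 to 10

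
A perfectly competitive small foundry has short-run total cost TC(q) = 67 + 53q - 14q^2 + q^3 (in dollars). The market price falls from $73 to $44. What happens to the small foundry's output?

MC = 53 - 28q + 3q^2; the shutdown threshold is min AVC = $4 (at q = 7).
At P = $73 ≥ min AVC, set P = MC on the rising branch: q = 10.
At P = $44 ≥ min AVC, set P = MC: q = 9. The firm stays open but cuts output.

Output falls from 10 to 9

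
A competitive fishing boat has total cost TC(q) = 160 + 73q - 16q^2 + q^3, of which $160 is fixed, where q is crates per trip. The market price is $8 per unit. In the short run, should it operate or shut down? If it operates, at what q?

Shut down

From TC, MC = TC'(q) = 73 - 32q + 3q^2 and AVC = VC/q = 73 - 16q + q^2.
AVC is minimized where dAVC/dq = -16 + 2q = 0, at q = 8; min AVC = 73 - 16·8 + 8^2 = $9.
P = $8 lies below min AVC = $9; no output level covers variable cost.
Best response: produce nothing and absorb the $160 fixed cost.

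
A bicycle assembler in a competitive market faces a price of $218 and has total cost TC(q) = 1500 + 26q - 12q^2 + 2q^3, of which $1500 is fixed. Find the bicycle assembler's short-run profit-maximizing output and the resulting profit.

AVC = 26 - 12q + 2q^2; min AVC = $8 at q = 3. Since P = $218 ≥ min AVC, the firm produces.
With MC = 26 - 24q + 6q^2, P = MC on the upward-sloping part at q* = 8.
TR = 218·8 = 1744. TC = 1500 + 464 = 1964. Profit = 1744 − 1964 = -$220.
By producing, the firm covers all variable cost plus $1280 of fixed cost; shutting down would lose the full $1500.

Profit = -$220 at q = 8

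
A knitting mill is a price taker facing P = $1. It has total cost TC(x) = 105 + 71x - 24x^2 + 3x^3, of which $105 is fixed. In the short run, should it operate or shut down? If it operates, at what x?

From TC, MC = TC'(x) = 71 - 48x + 9x^2 and AVC = VC/x = 71 - 24x + 3x^2.
AVC is minimized where dAVC/dx = -24 + 6x = 0, at x = 4; min AVC = 71 - 24·4 + 3·4^2 = $23.
With P < min AVC ($1 < $23), every unit sold adds to the loss.
Shutting down limits the loss to fixed cost, $105.

Shut down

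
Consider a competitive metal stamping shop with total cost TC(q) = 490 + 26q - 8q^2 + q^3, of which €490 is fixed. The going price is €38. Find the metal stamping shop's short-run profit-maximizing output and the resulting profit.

Profit = -€346 at q = 6

AVC = 26 - 8q + q^2 has its minimum €10 at q = 4; price €38 clears that bar, so the firm operates.
With MC = 26 - 16q + 3q^2, P = MC on the upward-sloping part at q* = 6.
TR = 38·6 = 228. TC = 490 + 84 = 574. Profit = 228 − 574 = -€346.
By producing, the firm covers all variable cost plus €144 of fixed cost; shutting down would lose the full €490.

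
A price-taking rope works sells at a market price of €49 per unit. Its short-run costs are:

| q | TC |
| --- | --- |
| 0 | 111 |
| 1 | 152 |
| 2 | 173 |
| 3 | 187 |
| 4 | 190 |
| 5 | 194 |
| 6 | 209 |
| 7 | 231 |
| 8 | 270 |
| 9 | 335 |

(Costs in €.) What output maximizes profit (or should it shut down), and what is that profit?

q = 8; profit = €122

Profit at each row (π = 49q − TC): q=0: -111; q=1: -103; q=2: -75; q=3: -40; q=4: 6; q=5: 51; q=6: 85; q=7: 112; q=8: 122; q=9: 106.
Profit is maximized at q = 8. AVC there is 159/8 = €19.88 ≤ P, so producing beats shutting down (which would give -€111).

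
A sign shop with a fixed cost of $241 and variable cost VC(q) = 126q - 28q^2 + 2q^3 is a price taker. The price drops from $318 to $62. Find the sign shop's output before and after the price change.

MC = 126 - 56q + 6q^2; the shutdown threshold is min AVC = $28 (at q = 7).
With P = $318 above the shutdown price, P = MC gives q = 12.
At P = $62 ≥ min AVC, set P = MC: q = 8. The firm stays open but cuts output.

Output falls from 12 to 8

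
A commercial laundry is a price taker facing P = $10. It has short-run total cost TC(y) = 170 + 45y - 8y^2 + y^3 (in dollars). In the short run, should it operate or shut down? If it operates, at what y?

Strip out fixed cost: VC = 45y - 8y^2 + y^3. Then AVC = 45 - 8y + y^2 and MC = 45 - 16y + 3y^2.
The AVC parabola has its vertex at y = 8/2 = 4, where AVC = 45 - 8·4 + 4^2 = $29.
With P < min AVC ($10 < $29), every unit sold adds to the loss.
The firm minimizes its loss by shutting down and losing only its fixed cost of $170.

Shut down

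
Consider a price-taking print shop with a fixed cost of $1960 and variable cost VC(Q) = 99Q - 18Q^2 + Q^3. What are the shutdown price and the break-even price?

AVC = 99 - 18Q + Q^2; minimized at Q = 9, giving min AVC = $18. That is the shutdown price.
ATC = 1960/Q + 99 - 18Q + Q^2. Setting dATC/dQ = −1960/Q^2 − 18 + 2Q = 0 gives Q = 14 (since 2·14^3 − 18·14^2 = 1960).
min ATC = 1960/14 + 99 − 18·14 + 14^2 = $183. That is the break-even price.
Between these two prices the firm operates at a loss; above $183 it earns a profit.

Shutdown price = $18; break-even price = $183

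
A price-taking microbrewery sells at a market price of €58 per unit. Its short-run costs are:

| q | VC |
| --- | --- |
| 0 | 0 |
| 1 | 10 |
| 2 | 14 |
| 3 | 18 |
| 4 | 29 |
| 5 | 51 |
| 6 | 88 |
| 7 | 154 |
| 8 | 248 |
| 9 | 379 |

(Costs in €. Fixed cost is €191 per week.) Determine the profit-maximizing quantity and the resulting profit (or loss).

Profit at each row (π = 58q − TC): q=0: -191; q=1: -143; q=2: -89; q=3: -35; q=4: 12; q=5: 48; q=6: 69; q=7: 61; q=8: 25; q=9: -48.
Profit is maximized at q = 6. AVC there is 88/6 = €14.67 ≤ P, so producing beats shutting down (which would give -€191).

q = 6; profit = €69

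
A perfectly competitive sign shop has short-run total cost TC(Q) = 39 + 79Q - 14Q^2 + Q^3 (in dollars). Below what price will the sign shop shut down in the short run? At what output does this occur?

$30 per unit, at Q = 7

Short-run supply begins at min AVC. From VC = 79Q - 14Q^2 + Q^3, AVC = 79 - 14Q + Q^2.
At the minimum of AVC, MC = AVC. MC = 79 - 28Q + 3Q^2; setting MC = AVC gives 2Q^2 - 14Q = 0, so Q = 7. min AVC = 30.
For P < $30 the firm produces nothing.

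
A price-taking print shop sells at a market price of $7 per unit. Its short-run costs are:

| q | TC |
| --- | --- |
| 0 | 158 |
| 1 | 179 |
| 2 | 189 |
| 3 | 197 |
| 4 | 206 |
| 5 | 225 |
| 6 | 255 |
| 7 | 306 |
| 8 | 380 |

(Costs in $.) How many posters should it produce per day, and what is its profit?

q = 0 (shut down); profit = -$158

Profit at each row (π = 7q − TC): q=0: -158; q=1: -172; q=2: -175; q=3: -176; q=4: -178; q=5: -190; q=6: -213; q=7: -257; q=8: -324.
Profit is highest at q = 0. Equivalently, the lowest AVC in the table is 48/4 ≈ $12 at q = 4, and P = $7 falls below it — price never covers variable cost, so the firm shuts down and loses only its fixed cost.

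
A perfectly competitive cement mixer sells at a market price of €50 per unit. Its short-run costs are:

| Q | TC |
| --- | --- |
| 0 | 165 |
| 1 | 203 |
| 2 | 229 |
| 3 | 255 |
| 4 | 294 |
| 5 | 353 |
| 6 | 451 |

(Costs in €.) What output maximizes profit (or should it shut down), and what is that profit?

Tabulate TR − TC: Q=0: -165; Q=1: -153; Q=2: -129; Q=3: -105; Q=4: -94; Q=5: -103; Q=6: -151.
Profit is maximized at Q = 4. AVC there is 129/4 = €32.25 ≤ P, so producing beats shutting down (which would give -€165).

Q = 4; profit = -€94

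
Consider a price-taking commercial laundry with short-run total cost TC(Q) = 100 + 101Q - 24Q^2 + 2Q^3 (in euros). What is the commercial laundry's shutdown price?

The shutdown price is the minimum of AVC. VC = 101Q - 24Q^2 + 2Q^3, so AVC = 101 - 24Q + 2Q^2.
At the minimum of AVC, MC = AVC. MC = 101 - 48Q + 6Q^2; setting MC = AVC gives 4Q^2 - 24Q = 0, so Q = 6. min AVC = 29.
The firm shuts down for any P below €29.

€29 per unit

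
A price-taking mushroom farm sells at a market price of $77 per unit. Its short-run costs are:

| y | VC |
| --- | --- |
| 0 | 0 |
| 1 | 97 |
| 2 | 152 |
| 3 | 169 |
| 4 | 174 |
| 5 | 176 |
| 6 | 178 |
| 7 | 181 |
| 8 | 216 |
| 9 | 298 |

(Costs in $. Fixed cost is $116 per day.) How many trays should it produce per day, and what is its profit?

y = 8; profit = $284

Profit at each row (π = 77y − TC): y=0: -116; y=1: -136; y=2: -114; y=3: -54; y=4: 18; y=5: 93; y=6: 168; y=7: 242; y=8: 284; y=9: 279.
Profit is maximized at y = 8. AVC there is 216/8 = $27 ≤ P, so producing beats shutting down (which would give -$116).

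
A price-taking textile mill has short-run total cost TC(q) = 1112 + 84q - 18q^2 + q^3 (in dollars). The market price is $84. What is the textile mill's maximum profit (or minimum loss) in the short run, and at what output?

Profit = -$248 at q = 12

AVC = 84 - 18q + q^2 has its minimum $3 at q = 9; price $84 clears that bar, so the firm operates.
MC = 84 - 36q + 3q^2. Setting P = MC and taking the root on the rising branch gives q* = 12.
TR = 84·12 = 1008. TC = 1112 + 144 = 1256. Profit = 1008 − 1256 = -$248.
By producing, the firm covers all variable cost plus $864 of fixed cost; shutting down would lose the full $1112.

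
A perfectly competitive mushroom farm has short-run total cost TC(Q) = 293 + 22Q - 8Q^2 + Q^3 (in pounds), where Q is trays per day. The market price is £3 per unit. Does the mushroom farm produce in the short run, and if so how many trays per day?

From TC, MC = TC'(Q) = 22 - 16Q + 3Q^2 and AVC = VC/Q = 22 - 8Q + Q^2.
AVC is minimized where dAVC/dQ = -8 + 2Q = 0, at Q = 4; min AVC = 22 - 8·4 + 4^2 = £6.
Since P = £3 < min AVC = £6, price fails to cover variable cost at any output.
Best response: produce nothing and absorb the £293 fixed cost.

Shut down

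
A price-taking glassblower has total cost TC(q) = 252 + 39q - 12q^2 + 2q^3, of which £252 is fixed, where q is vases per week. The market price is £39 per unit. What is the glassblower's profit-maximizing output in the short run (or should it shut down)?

Variable cost is VC = 39q - 12q^2 + 2q^3, so AVC = VC/q = 39 - 12q + 2q^2 and MC = dTC/dq = 39 - 24q + 6q^2.
AVC hits its minimum where MC = AVC, at q = 3, giving min AVC = 39 - 12·3 + 2·3^2 = £21.
Because £39 ≥ £21, revenue can cover variable cost; the firm operates.
P = MC gives -24q + 6q^2 = 0, with roots 0 and 4. Take the larger (rising MC): q* = 4.
Check: AVC at q = 4 is £23 ≤ P, so revenue covers variable cost.
Profit = P·q − TC = 39·4 − 344 = -£188, a loss, but smaller than the £252 fixed cost the firm would lose by shutting down.

Produce at q = 4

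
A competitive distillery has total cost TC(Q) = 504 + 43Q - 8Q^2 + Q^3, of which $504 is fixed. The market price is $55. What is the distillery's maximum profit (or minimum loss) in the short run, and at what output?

Profit = -$360 at Q = 6

AVC = 43 - 8Q + Q^2 has its minimum $27 at Q = 4; price $55 clears that bar, so the firm operates.
With MC = 43 - 16Q + 3Q^2, P = MC on the upward-sloping part at Q* = 6.
TR = 55·6 = 330. TC = 504 + 186 = 690. Profit = 330 − 690 = -$360.
By producing, the firm covers all variable cost plus $144 of fixed cost; shutting down would lose the full $504.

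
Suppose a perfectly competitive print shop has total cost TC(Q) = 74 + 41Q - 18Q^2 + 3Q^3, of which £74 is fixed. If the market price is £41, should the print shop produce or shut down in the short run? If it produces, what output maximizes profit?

Produce at Q = 4

From TC, MC = TC'(Q) = 41 - 36Q + 9Q^2 and AVC = VC/Q = 41 - 18Q + 3Q^2.
The AVC parabola has its vertex at Q = 18/6 = 3, where AVC = 41 - 18·3 + 3·3^2 = £14.
P = £41 exceeds min AVC = £14, so the firm stays open.
Solving P = MC: -36Q + 9Q^2 = 0 ⇒ Q = 0 or 4. On the upward-sloping branch, Q* = 4.
Check: AVC at Q = 4 is £17 ≤ P, so revenue covers variable cost.
Profit = P·Q − TC = 41·4 − 142 = £22.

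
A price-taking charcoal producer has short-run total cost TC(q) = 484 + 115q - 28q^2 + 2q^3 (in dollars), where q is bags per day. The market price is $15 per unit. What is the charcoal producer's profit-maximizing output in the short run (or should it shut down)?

From TC, MC = TC'(q) = 115 - 56q + 6q^2 and AVC = VC/q = 115 - 28q + 2q^2.
AVC is minimized where dAVC/dq = -28 + 4q = 0, at q = 7; min AVC = 115 - 28·7 + 2·7^2 = $17.
With P < min AVC ($15 < $17), every unit sold adds to the loss.
Shutting down limits the loss to fixed cost, $484.

Shut down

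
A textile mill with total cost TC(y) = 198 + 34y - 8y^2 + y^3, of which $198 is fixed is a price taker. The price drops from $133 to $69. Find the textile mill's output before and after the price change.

Output falls from 9 to 7

AVC = 34 - 8y + y^2, minimized at y = 4 where min AVC = $18. MC = 34 - 16y + 3y^2.
With P = $133 above the shutdown price, P = MC gives y = 9.
At P = $69 ≥ min AVC, set P = MC: y = 7. The firm stays open but cuts output.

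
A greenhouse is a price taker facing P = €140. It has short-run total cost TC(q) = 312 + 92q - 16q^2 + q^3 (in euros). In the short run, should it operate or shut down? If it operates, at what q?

Produce at q = 12

Strip out fixed cost: VC = 92q - 16q^2 + q^3. Then AVC = 92 - 16q + q^2 and MC = 92 - 32q + 3q^2.
AVC hits its minimum where MC = AVC, at q = 8, giving min AVC = 92 - 16·8 + 8^2 = €28.
Because €140 ≥ €28, revenue can cover variable cost; the firm operates.
Set P = MC: 140 = 92 - 32q + 3q^2 → -48 - 32q + 3q^2 = 0. The roots are q = -4/3 and q = 12; the profit-maximizing output is on the rising part of MC, so q* = 12.
Check: AVC at q = 12 is €44 ≤ P, so revenue covers variable cost.
Profit = P·q − TC = 140·12 − 840 = €840.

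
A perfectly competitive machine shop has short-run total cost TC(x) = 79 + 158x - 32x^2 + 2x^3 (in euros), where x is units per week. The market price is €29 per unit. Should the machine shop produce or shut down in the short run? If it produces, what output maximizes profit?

Shut down

Strip out fixed cost: VC = 158x - 32x^2 + 2x^3. Then AVC = 158 - 32x + 2x^2 and MC = 158 - 64x + 6x^2.
AVC is minimized where dAVC/dx = -32 + 4x = 0, at x = 8; min AVC = 158 - 32·8 + 2·8^2 = €30.
P = €29 lies below min AVC = €30; no output level covers variable cost.
The firm minimizes its loss by shutting down and losing only its fixed cost of €79.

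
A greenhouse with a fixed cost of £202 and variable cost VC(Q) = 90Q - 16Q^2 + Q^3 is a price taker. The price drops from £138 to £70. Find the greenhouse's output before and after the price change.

MC = 90 - 32Q + 3Q^2; the shutdown threshold is min AVC = £26 (at Q = 8).
At P = £138 ≥ min AVC, set P = MC on the rising branch: Q = 12.
At P = £70 ≥ min AVC, set P = MC: Q = 10. The firm stays open but cuts output.

Output falls from 12 to 10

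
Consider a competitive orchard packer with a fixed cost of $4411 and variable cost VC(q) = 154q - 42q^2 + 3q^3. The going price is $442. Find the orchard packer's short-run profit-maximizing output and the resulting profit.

AVC = 154 - 42q + 3q^2; min AVC = $7 at q = 7. Since P = $442 ≥ min AVC, the firm produces.
MC = 154 - 84q + 9q^2. Setting P = MC and taking the root on the rising branch gives q* = 12.
TR = 442·12 = 5304. TC = 4411 + 984 = 5395. Profit = 5304 − 5395 = -$91.
By producing, the firm covers all variable cost plus $4320 of fixed cost; shutting down would lose the full $4411.

Profit = -$91 at q = 12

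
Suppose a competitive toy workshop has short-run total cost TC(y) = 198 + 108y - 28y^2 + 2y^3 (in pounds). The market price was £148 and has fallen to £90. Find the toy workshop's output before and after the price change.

AVC = 108 - 28y + 2y^2, minimized at y = 7 where min AVC = £10. MC = 108 - 56y + 6y^2.
With P = £148 above the shutdown price, P = MC gives y = 10.
At P = £90 ≥ min AVC, set P = MC: y = 9. The firm stays open but cuts output.

Output falls from 10 to 9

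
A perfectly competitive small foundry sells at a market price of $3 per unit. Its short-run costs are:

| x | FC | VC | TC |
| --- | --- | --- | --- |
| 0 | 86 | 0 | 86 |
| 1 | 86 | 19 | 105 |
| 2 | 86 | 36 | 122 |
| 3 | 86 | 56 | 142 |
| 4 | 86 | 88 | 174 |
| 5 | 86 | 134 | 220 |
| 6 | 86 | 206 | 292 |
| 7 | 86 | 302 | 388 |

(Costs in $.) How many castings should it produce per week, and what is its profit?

Compute π = P·x − TC at each output: x=0: -86; x=1: -102; x=2: -116; x=3: -133; x=4: -162; x=5: -205; x=6: -274; x=7: -367.
Profit is highest at x = 0. Equivalently, the lowest AVC in the table is 36/2 ≈ $18 at x = 2, and P = $3 falls below it — price never covers variable cost, so the firm shuts down and loses only its fixed cost.

x = 0 (shut down); profit = -$86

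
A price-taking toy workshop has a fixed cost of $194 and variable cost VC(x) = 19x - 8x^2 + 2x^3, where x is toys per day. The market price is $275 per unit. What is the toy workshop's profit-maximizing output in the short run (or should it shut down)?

Produce at x = 8

Variable cost is VC = 19x - 8x^2 + 2x^3, so AVC = VC/x = 19 - 8x + 2x^2 and MC = dTC/dx = 19 - 16x + 6x^2.
The AVC parabola has its vertex at x = 8/4 = 2, where AVC = 19 - 8·2 + 2·2^2 = $11.
P = $275 exceeds min AVC = $11, so the firm stays open.
Solving P = MC: -256 - 16x + 6x^2 = 0 ⇒ x = -16/3 or 8. On the upward-sloping branch, x* = 8.
Check: AVC at x = 8 is $83 ≤ P, so revenue covers variable cost.
Profit = P·x − TC = 275·8 − 858 = $1342.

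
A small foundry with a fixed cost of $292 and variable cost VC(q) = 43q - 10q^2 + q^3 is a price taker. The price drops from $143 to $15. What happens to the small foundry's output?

AVC = 43 - 10q + q^2, minimized at q = 5 where min AVC = $18. MC = 43 - 20q + 3q^2.
At P = $143 ≥ min AVC, set P = MC on the rising branch: q = 10.
At P = $15 < min AVC = $18, price no longer covers variable cost at any output, so the firm shuts down: q = 0.

Output falls from 10 to 0 (the firm shuts down)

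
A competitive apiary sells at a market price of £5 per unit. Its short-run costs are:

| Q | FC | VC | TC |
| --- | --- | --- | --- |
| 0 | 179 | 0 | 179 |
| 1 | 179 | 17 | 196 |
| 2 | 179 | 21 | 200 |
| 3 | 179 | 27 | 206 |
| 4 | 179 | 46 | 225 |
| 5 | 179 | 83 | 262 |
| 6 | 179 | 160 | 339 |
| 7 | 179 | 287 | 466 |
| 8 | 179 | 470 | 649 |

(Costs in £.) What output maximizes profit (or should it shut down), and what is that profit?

Q = 0 (shut down); profit = -£179

Compute π = P·Q − TC at each output: Q=0: -179; Q=1: -191; Q=2: -190; Q=3: -191; Q=4: -205; Q=5: -237; Q=6: -309; Q=7: -431; Q=8: -609.
Profit is highest at Q = 0. Equivalently, the lowest AVC in the table is 27/3 ≈ £9 at Q = 3, and P = £5 falls below it — price never covers variable cost, so the firm shuts down and loses only its fixed cost.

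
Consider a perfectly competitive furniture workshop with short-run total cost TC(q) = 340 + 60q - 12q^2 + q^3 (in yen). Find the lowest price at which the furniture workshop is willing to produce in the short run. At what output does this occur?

¥24 per unit, at q = 6

Short-run supply begins at min AVC. From VC = 60q - 12q^2 + q^3, AVC = 60 - 12q + q^2.
dAVC/dq = -12 + 2q = 0 gives q = 6. min AVC = 60 - 12·6 + 6^2 = 24.
For P < ¥24 the firm produces nothing.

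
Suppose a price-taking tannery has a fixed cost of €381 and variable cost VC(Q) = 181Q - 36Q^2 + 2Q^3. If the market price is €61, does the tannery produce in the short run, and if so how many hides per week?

Strip out fixed cost: VC = 181Q - 36Q^2 + 2Q^3. Then AVC = 181 - 36Q + 2Q^2 and MC = 181 - 72Q + 6Q^2.
AVC hits its minimum where MC = AVC, at Q = 9, giving min AVC = 181 - 36·9 + 2·9^2 = €19.
P = €61 exceeds min AVC = €19, so the firm stays open.
Solving P = MC: 120 - 72Q + 6Q^2 = 0 ⇒ Q = 2 or 10. On the upward-sloping branch, Q* = 10.
Check: AVC at Q = 10 is €21 ≤ P, so revenue covers variable cost.
Profit = P·Q − TC = 61·10 − 591 = €19.

Produce at Q = 10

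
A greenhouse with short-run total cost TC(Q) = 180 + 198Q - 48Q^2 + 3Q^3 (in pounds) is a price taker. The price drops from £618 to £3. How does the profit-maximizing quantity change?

Output falls from 14 to 0 (the firm shuts down)

MC = 198 - 96Q + 9Q^2; the shutdown threshold is min AVC = £6 (at Q = 8).
At P = £618 ≥ min AVC, set P = MC on the rising branch: Q = 14.
At P = £3 < min AVC = £6, price no longer covers variable cost at any output, so the firm shuts down: Q = 0.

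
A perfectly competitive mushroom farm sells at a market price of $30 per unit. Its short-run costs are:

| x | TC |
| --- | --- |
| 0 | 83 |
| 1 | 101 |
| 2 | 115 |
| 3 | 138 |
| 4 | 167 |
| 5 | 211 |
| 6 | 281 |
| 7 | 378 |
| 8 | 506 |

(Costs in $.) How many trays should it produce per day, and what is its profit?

x = 4; profit = -$47

Compute π = P·x − TC at each output: x=0: -83; x=1: -71; x=2: -55; x=3: -48; x=4: -47; x=5: -61; x=6: -101; x=7: -168; x=8: -266.
Profit is maximized at x = 4. AVC there is 84/4 = $21 ≤ P, so producing beats shutting down (which would give -$83).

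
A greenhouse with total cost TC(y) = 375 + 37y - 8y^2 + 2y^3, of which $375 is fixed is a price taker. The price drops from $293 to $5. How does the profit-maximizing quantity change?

Output falls from 8 to 0 (the firm shuts down)

AVC = 37 - 8y + 2y^2, minimized at y = 2 where min AVC = $29. MC = 37 - 16y + 6y^2.
At P = $293 ≥ min AVC, set P = MC on the rising branch: y = 8.
At P = $5 < min AVC = $29, price no longer covers variable cost at any output, so the firm shuts down: y = 0.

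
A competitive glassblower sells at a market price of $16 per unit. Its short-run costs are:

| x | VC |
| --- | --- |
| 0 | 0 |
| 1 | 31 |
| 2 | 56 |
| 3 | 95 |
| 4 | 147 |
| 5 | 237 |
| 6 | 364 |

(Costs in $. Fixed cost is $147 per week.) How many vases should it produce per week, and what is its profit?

Profit at each row (π = 16x − TC): x=0: -147; x=1: -162; x=2: -171; x=3: -194; x=4: -230; x=5: -304; x=6: -415.
Profit is highest at x = 0. Equivalently, the lowest AVC in the table is 56/2 ≈ $28 at x = 2, and P = $16 falls below it — price never covers variable cost, so the firm shuts down and loses only its fixed cost.

x = 0 (shut down); profit = -$147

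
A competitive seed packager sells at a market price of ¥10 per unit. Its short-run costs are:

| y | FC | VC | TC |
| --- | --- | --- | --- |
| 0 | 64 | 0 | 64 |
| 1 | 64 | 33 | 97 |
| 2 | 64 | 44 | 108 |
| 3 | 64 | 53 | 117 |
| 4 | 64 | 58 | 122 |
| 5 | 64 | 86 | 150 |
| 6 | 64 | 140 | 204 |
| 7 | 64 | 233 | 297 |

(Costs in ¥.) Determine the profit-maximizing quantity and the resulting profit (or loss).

Compute π = P·y − TC at each output: y=0: -64; y=1: -87; y=2: -88; y=3: -87; y=4: -82; y=5: -100; y=6: -144; y=7: -227.
Profit is highest at y = 0. Equivalently, the lowest AVC in the table is 58/4 ≈ ¥14.50 at y = 4, and P = ¥10 falls below it — price never covers variable cost, so the firm shuts down and loses only its fixed cost.

y = 0 (shut down); profit = -¥64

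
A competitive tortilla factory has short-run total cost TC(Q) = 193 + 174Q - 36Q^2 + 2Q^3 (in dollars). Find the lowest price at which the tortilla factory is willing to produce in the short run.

$12 per unit

The shutdown price is the minimum of AVC. VC = 174Q - 36Q^2 + 2Q^3, so AVC = 174 - 36Q + 2Q^2.
dAVC/dQ = -36 + 4Q = 0 gives Q = 9. min AVC = 174 - 36·9 + 2·9^2 = 12.
For P < $12 the firm produces nothing.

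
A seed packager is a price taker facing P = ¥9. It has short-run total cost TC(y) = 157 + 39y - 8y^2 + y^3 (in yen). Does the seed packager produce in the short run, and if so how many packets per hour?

Variable cost is VC = 39y - 8y^2 + y^3, so AVC = VC/y = 39 - 8y + y^2 and MC = dTC/dy = 39 - 16y + 3y^2.
AVC hits its minimum where MC = AVC, at y = 4, giving min AVC = 39 - 8·4 + 4^2 = ¥23.
P = ¥9 lies below min AVC = ¥23; no output level covers variable cost.
The firm minimizes its loss by shutting down and losing only its fixed cost of ¥157.

Shut down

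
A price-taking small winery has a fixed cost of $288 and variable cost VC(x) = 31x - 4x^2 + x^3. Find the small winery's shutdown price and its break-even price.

Shutdown price = $27; break-even price = $91

AVC = 31 - 4x + x^2; minimized at x = 2, giving min AVC = $27. That is the shutdown price.
ATC = 288/x + 31 - 4x + x^2. Setting dATC/dx = −288/x^2 − 4 + 2x = 0 gives x = 6 (since 2·6^3 − 4·6^2 = 288).
min ATC = 288/6 + 31 − 4·6 + 6^2 = $91. That is the break-even price.
For $27 ≤ P < $91 the firm produces at a loss; below $27 it shuts down.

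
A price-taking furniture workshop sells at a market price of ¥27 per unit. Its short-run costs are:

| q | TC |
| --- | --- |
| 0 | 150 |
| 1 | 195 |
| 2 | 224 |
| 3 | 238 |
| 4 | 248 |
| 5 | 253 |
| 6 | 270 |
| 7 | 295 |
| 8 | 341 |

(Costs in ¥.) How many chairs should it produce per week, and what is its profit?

q = 7; profit = -¥106

Profit at each row (π = 27q − TC): q=0: -150; q=1: -168; q=2: -170; q=3: -157; q=4: -140; q=5: -118; q=6: -108; q=7: -106; q=8: -125.
Profit is maximized at q = 7. AVC there is 145/7 = ¥20.71 ≤ P, so producing beats shutting down (which would give -¥150).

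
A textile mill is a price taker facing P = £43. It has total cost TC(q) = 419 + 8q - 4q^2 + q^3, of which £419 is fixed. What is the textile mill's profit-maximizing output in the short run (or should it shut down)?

Variable cost is VC = 8q - 4q^2 + q^3, so AVC = VC/q = 8 - 4q + q^2 and MC = dTC/dq = 8 - 8q + 3q^2.
AVC is minimized where dAVC/dq = -4 + 2q = 0, at q = 2; min AVC = 8 - 4·2 + 2^2 = £4.
P = £43 exceeds min AVC = £4, so the firm stays open.
Set P = MC: 43 = 8 - 8q + 3q^2 → -35 - 8q + 3q^2 = 0. The roots are q = -7/3 and q = 5; the profit-maximizing output is on the rising part of MC, so q* = 5.
Check: AVC at q = 5 is £13 ≤ P, so revenue covers variable cost.
Profit = P·q − TC = 43·5 − 484 = -£269, a loss, but smaller than the £419 fixed cost the firm would lose by shutting down.

Produce at q = 5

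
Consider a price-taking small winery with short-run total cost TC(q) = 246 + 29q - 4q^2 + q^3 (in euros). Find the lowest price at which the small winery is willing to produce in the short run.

Short-run supply begins at min AVC. From VC = 29q - 4q^2 + q^3, AVC = 29 - 4q + q^2.
dAVC/dq = -4 + 2q = 0 gives q = 2. min AVC = 29 - 4·2 + 2^2 = 25.
So the shutdown price is €25.

€25 per unit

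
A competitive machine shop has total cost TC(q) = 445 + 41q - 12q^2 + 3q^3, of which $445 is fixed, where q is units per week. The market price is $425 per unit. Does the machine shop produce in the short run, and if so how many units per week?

Produce at q = 8

Strip out fixed cost: VC = 41q - 12q^2 + 3q^3. Then AVC = 41 - 12q + 3q^2 and MC = 41 - 24q + 9q^2.
AVC hits its minimum where MC = AVC, at q = 2, giving min AVC = 41 - 12·2 + 3·2^2 = $29.
Since P = $425 ≥ min AVC = $29, price covers variable cost and the firm should produce.
Solving P = MC: -384 - 24q + 9q^2 = 0 ⇒ q = -16/3 or 8. On the upward-sloping branch, q* = 8.
Check: AVC at q = 8 is $137 ≤ P, so revenue covers variable cost.
Profit = P·q − TC = 425·8 − 1541 = $1859.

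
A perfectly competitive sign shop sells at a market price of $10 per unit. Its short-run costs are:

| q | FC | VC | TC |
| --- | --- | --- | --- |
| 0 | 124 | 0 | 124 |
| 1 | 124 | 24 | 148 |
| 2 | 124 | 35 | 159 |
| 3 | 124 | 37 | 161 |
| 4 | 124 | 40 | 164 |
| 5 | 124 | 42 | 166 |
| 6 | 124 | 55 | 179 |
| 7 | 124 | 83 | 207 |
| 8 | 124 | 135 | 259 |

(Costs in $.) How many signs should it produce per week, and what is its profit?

Compute π = P·q − TC at each output: q=0: -124; q=1: -138; q=2: -139; q=3: -131; q=4: -124; q=5: -116; q=6: -119; q=7: -137; q=8: -179.
Profit is maximized at q = 5. AVC there is 42/5 = $8.40 ≤ P, so producing beats shutting down (which would give -$124).

q = 5; profit = -$116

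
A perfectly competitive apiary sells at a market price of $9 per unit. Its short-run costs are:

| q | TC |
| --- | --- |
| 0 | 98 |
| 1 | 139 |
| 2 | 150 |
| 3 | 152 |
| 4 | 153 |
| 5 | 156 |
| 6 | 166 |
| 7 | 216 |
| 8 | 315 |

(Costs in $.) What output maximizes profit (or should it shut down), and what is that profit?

q = 0 (shut down); profit = -$98

Compute π = P·q − TC at each output: q=0: -98; q=1: -130; q=2: -132; q=3: -125; q=4: -117; q=5: -111; q=6: -112; q=7: -153; q=8: -243.
Profit is highest at q = 0. Equivalently, the lowest AVC in the table is 68/6 ≈ $11.33 at q = 6, and P = $9 falls below it — price never covers variable cost, so the firm shuts down and loses only its fixed cost.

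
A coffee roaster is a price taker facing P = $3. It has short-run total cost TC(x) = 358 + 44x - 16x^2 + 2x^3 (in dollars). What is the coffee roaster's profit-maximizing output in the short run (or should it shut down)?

Shut down

From TC, MC = TC'(x) = 44 - 32x + 6x^2 and AVC = VC/x = 44 - 16x + 2x^2.
AVC hits its minimum where MC = AVC, at x = 4, giving min AVC = 44 - 16·4 + 2·4^2 = $12.
With P < min AVC ($3 < $12), every unit sold adds to the loss.
The firm minimizes its loss by shutting down and losing only its fixed cost of $358.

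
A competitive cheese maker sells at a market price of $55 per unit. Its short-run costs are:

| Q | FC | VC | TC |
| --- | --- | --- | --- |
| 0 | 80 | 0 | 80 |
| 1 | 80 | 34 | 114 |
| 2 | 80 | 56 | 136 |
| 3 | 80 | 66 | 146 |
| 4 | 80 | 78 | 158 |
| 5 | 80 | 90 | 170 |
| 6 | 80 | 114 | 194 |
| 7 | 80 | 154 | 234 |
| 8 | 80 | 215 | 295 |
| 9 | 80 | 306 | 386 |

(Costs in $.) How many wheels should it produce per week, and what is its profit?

Compute π = P·Q − TC at each output: Q=0: -80; Q=1: -59; Q=2: -26; Q=3: 19; Q=4: 62; Q=5: 105; Q=6: 136; Q=7: 151; Q=8: 145; Q=9: 109.
Profit is maximized at Q = 7. AVC there is 154/7 = $22 ≤ P, so producing beats shutting down (which would give -$80).

Q = 7; profit = $151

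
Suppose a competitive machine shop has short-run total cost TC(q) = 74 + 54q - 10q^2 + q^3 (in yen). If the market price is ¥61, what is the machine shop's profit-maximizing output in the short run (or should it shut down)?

From TC, MC = TC'(q) = 54 - 20q + 3q^2 and AVC = VC/q = 54 - 10q + q^2.
The AVC parabola has its vertex at q = 10/2 = 5, where AVC = 54 - 10·5 + 5^2 = ¥29.
P = ¥61 exceeds min AVC = ¥29, so the firm stays open.
P = MC gives -7 - 20q + 3q^2 = 0, with roots -1/3 and 7. Take the larger (rising MC): q* = 7.
Check: AVC at q = 7 is ¥33 ≤ P, so revenue covers variable cost.
Profit = P·q − TC = 61·7 − 305 = ¥122.

Produce at q = 7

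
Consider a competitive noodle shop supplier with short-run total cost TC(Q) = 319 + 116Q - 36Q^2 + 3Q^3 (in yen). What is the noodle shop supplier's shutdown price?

The firm shuts down when price falls below the minimum of average variable cost. AVC = VC/Q = 116 - 36Q + 3Q^2.
dAVC/dQ = -36 + 6Q = 0 gives Q = 6. min AVC = 116 - 36·6 + 3·6^2 = 8.
For P < ¥8 the firm produces nothing.

¥8 per unit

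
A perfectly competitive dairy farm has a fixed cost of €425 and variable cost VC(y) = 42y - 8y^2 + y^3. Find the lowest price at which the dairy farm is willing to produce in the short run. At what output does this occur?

Short-run supply begins at min AVC. From VC = 42y - 8y^2 + y^3, AVC = 42 - 8y + y^2.
dAVC/dy = -8 + 2y = 0 gives y = 4. min AVC = 42 - 8·4 + 4^2 = 26.
The firm shuts down for any P below €26.

€26 per unit, at y = 4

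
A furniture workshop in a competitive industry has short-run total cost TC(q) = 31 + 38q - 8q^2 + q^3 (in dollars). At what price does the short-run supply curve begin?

$22 per unit

The firm shuts down when price falls below the minimum of average variable cost. AVC = VC/q = 38 - 8q + q^2.
dAVC/dq = -8 + 2q = 0 gives q = 4. min AVC = 38 - 8·4 + 4^2 = 22.
For P < $22 the firm produces nothing.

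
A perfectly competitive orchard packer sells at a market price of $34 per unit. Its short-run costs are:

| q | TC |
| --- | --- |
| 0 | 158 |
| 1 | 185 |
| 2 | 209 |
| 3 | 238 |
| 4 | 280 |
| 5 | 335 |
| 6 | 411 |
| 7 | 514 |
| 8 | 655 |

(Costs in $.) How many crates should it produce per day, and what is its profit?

q = 3; profit = -$136

Profit at each row (π = 34q − TC): q=0: -158; q=1: -151; q=2: -141; q=3: -136; q=4: -144; q=5: -165; q=6: -207; q=7: -276; q=8: -383.
Profit is maximized at q = 3. AVC there is 80/3 = $26.67 ≤ P, so producing beats shutting down (which would give -$158).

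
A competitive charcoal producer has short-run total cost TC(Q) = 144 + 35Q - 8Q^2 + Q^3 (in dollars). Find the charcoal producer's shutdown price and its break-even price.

Shutdown price = $19; break-even price = $47

AVC = 35 - 8Q + Q^2; minimized at Q = 4, giving min AVC = $19. That is the shutdown price.
ATC = 144/Q + 35 - 8Q + Q^2. Setting dATC/dQ = −144/Q^2 − 8 + 2Q = 0 gives Q = 6 (since 2·6^3 − 8·6^2 = 144).
min ATC = 144/6 + 35 − 8·6 + 6^2 = $47. That is the break-even price.
Between these two prices the firm operates at a loss; above $47 it earns a profit.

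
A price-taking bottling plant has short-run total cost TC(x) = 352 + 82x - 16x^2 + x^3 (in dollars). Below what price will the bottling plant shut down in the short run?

$18 per unit

The shutdown price is the minimum of AVC. VC = 82x - 16x^2 + x^3, so AVC = 82 - 16x + x^2.
dAVC/dx = -16 + 2x = 0 gives x = 8. min AVC = 82 - 16·8 + 8^2 = 18.
So the shutdown price is $18.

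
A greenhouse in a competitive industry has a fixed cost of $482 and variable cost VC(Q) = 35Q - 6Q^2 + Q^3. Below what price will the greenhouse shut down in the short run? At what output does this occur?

$26 per unit, at Q = 3

Short-run supply begins at min AVC. From VC = 35Q - 6Q^2 + Q^3, AVC = 35 - 6Q + Q^2.
dAVC/dQ = -6 + 2Q = 0 gives Q = 3. min AVC = 35 - 6·3 + 3^2 = 26.
So the shutdown price is $26.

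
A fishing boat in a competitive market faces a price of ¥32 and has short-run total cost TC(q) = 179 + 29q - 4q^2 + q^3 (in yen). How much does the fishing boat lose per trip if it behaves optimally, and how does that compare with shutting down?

AVC = 29 - 4q + q^2 has its minimum ¥25 at q = 2; price ¥32 clears that bar, so the firm operates.
With MC = 29 - 8q + 3q^2, P = MC on the upward-sloping part at q* = 3.
TR = 32·3 = 96. TC = 179 + 78 = 257. Profit = 96 − 257 = -¥161.
That loss of ¥161 beats the ¥179 the firm would lose by shutting down; producing recovers ¥18 of fixed cost.

Profit = -¥161 at q = 3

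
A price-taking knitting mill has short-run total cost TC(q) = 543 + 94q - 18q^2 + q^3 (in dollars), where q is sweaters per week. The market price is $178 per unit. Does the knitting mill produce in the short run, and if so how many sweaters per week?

Produce at q = 14

Variable cost is VC = 94q - 18q^2 + q^3, so AVC = VC/q = 94 - 18q + q^2 and MC = dTC/dq = 94 - 36q + 3q^2.
AVC is minimized where dAVC/dq = -18 + 2q = 0, at q = 9; min AVC = 94 - 18·9 + 9^2 = $13.
P = $178 exceeds min AVC = $13, so the firm stays open.
Set P = MC: 178 = 94 - 36q + 3q^2 → -84 - 36q + 3q^2 = 0. The roots are q = -2 and q = 14; the profit-maximizing output is on the rising part of MC, so q* = 14.
Check: AVC at q = 14 is $38 ≤ P, so revenue covers variable cost.
Profit = P·q − TC = 178·14 − 1075 = $1417.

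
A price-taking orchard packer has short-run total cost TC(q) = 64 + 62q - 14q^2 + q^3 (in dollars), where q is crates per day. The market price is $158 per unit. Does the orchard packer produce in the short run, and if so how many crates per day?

Strip out fixed cost: VC = 62q - 14q^2 + q^3. Then AVC = 62 - 14q + q^2 and MC = 62 - 28q + 3q^2.
AVC is minimized where dAVC/dq = -14 + 2q = 0, at q = 7; min AVC = 62 - 14·7 + 7^2 = $13.
P = $158 exceeds min AVC = $13, so the firm stays open.
Set P = MC: 158 = 62 - 28q + 3q^2 → -96 - 28q + 3q^2 = 0. The roots are q = -8/3 and q = 12; the profit-maximizing output is on the rising part of MC, so q* = 12.
Check: AVC at q = 12 is $38 ≤ P, so revenue covers variable cost.
Profit = P·q − TC = 158·12 − 520 = $1376.

Produce at q = 12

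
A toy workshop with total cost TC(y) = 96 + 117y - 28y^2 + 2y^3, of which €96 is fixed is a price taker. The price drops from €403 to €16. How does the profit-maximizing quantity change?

MC = 117 - 56y + 6y^2; the shutdown threshold is min AVC = €19 (at y = 7).
At P = €403 ≥ min AVC, set P = MC on the rising branch: y = 13.
At P = €16 < min AVC = €19, price no longer covers variable cost at any output, so the firm shuts down: y = 0.

Output falls from 13 to 0 (the firm shuts down)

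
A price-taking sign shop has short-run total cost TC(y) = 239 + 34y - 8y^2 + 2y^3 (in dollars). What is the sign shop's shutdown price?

$26 per unit

The firm shuts down when price falls below the minimum of average variable cost. AVC = VC/y = 34 - 8y + 2y^2.
At the minimum of AVC, MC = AVC. MC = 34 - 16y + 6y^2; setting MC = AVC gives 4y^2 - 8y = 0, so y = 2. min AVC = 26.
So the shutdown price is $26.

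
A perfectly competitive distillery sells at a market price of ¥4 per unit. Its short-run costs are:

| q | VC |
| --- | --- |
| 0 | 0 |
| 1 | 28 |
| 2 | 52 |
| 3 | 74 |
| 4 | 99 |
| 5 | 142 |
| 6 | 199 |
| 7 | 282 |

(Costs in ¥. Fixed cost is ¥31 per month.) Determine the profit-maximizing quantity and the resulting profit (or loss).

q = 0 (shut down); profit = -¥31

Tabulate TR − TC: q=0: -31; q=1: -55; q=2: -75; q=3: -93; q=4: -114; q=5: -153; q=6: -206; q=7: -285.
Profit is highest at q = 0. Equivalently, the lowest AVC in the table is 74/3 ≈ ¥24.67 at q = 3, and P = ¥4 falls below it — price never covers variable cost, so the firm shuts down and loses only its fixed cost.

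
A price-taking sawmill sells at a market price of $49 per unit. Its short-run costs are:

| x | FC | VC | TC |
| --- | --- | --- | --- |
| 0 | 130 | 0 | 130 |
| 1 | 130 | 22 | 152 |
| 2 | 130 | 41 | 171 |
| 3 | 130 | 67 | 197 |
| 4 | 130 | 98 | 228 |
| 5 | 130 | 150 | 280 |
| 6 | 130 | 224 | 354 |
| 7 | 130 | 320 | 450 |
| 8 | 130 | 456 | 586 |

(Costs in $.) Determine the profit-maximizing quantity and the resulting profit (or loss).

x = 4; profit = -$32

Tabulate TR − TC: x=0: -130; x=1: -103; x=2: -73; x=3: -50; x=4: -32; x=5: -35; x=6: -60; x=7: -107; x=8: -194.
Profit is maximized at x = 4. AVC there is 98/4 = $24.50 ≤ P, so producing beats shutting down (which would give -$130).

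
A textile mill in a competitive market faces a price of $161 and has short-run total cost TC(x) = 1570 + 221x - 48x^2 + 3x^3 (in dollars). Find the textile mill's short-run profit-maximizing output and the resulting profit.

AVC = 221 - 48x + 3x^2; min AVC = $29 at x = 8. Since P = $161 ≥ min AVC, the firm produces.
With MC = 221 - 96x + 9x^2, P = MC on the upward-sloping part at x* = 10.
TR = 161·10 = 1610. TC = 1570 + 410 = 1980. Profit = 1610 − 1980 = -$370.
That loss of $370 beats the $1570 the firm would lose by shutting down; producing recovers $1200 of fixed cost.

Profit = -$370 at x = 10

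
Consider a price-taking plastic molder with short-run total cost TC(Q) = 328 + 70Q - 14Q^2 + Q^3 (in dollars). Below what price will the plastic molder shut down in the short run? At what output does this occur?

Short-run supply begins at min AVC. From VC = 70Q - 14Q^2 + Q^3, AVC = 70 - 14Q + Q^2.
At the minimum of AVC, MC = AVC. MC = 70 - 28Q + 3Q^2; setting MC = AVC gives 2Q^2 - 14Q = 0, so Q = 7. min AVC = 21.
For P < $21 the firm produces nothing.

$21 per unit, at Q = 7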